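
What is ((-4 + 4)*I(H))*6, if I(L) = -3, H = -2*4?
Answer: 0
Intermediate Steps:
H = -8
((-4 + 4)*I(H))*6 = ((-4 + 4)*(-3))*6 = (0*(-3))*6 = 0*6 = 0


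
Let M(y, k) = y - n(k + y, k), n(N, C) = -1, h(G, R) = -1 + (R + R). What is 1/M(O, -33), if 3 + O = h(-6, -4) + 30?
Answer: 1/19 ≈ 0.052632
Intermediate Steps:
h(G, R) = -1 + 2*R
O = 18 (O = -3 + ((-1 + 2*(-4)) + 30) = -3 + ((-1 - 8) + 30) = -3 + (-9 + 30) = -3 + 21 = 18)
M(y, k) = 1 + y (M(y, k) = y - 1*(-1) = y + 1 = 1 + y)
1/M(O, -33) = 1/(1 + 18) = 1/19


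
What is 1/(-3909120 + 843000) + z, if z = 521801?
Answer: 1599904482119/3066120 ≈ 5.2180e+5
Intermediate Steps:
1/(-3909120 + 843000) + z = 1/(-3909120 + 843000) + 521801 = 1/(-3066120) + 521801 = -1/3066120 + 521801 = 1599904482119/3066120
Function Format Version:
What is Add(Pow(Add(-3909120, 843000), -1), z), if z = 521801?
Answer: Rational(1599904482119, 3066120) ≈ 5.2180e+5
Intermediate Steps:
Add(Pow(Add(-3909120, 843000), -1), z) = Add(Pow(Add(-3909120, 843000), -1), 521801) = Add(Pow(-3066120, -1), 521801) = Add(Rational(-1, 3066120), 521801) = Rational(1599904482119, 3066120)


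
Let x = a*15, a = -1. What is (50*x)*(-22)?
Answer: 16500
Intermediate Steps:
x = -15 (x = -1*15 = -15)
(50*x)*(-22) = (50*(-15))*(-22) = -750*(-22) = 16500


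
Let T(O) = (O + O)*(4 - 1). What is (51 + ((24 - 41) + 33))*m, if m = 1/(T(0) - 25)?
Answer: -67/25 ≈ -2.6800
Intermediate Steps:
T(O) = 6*O (T(O) = (2*O)*3 = 6*O)
m = -1/25 (m = 1/(6*0 - 25) = 1/(0 - 25) = 1/(-25) = -1/25 ≈ -0.040000)
(51 + ((24 - 41) + 33))*m = (51 + ((24 - 41) + 33))*(-1/25) = (51 + (-17 + 33))*(-1/25) = (51 + 16)*(-1/25) = 67*(-1/25) = -67/25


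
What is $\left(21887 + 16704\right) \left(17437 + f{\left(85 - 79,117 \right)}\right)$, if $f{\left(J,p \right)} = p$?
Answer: $677426414$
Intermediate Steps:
$\left(21887 + 16704\right) \left(17437 + f{\left(85 - 79,117 \right)}\right) = \left(21887 + 16704\right) \left(17437 + 117\right) = 38591 \cdot 17554 = 677426414$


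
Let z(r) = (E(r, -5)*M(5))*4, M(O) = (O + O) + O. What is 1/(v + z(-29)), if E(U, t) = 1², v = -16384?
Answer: -1/16324 ≈ -6.1259e-5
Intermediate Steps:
E(U, t) = 1
M(O) = 3*O (M(O) = 2*O + O = 3*O)
z(r) = 60 (z(r) = (1*(3*5))*4 = (1*15)*4 = 15*4 = 60)
1/(v + z(-29)) = 1/(-16384 + 60) = 1/(-16324) = -1/16324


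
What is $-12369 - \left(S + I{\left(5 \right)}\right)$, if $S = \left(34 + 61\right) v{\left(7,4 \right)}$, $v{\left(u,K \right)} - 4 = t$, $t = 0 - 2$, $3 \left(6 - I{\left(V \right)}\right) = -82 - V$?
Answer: $-12594$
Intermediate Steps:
$I{\left(V \right)} = \frac{100}{3} + \frac{V}{3}$ ($I{\left(V \right)} = 6 - \frac{-82 - V}{3} = 6 + \left(\frac{82}{3} + \frac{V}{3}\right) = \frac{100}{3} + \frac{V}{3}$)
$t = -2$
$v{\left(u,K \right)} = 2$ ($v{\left(u,K \right)} = 4 - 2 = 2$)
$S = 190$ ($S = \left(34 + 61\right) 2 = 95 \cdot 2 = 190$)
$-12369 - \left(S + I{\left(5 \right)}\right) = -12369 - \left(190 + \left(\frac{100}{3} + \frac{1}{3} \cdot 5\right)\right) = -12369 - \left(190 + \left(\frac{100}{3} + \frac{5}{3}\right)\right) = -12369 - \left(190 + 35\right) = -12369 - 225 = -12594$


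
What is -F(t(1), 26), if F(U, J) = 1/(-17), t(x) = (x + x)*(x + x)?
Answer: 1/17 ≈ 0.058824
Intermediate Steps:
t(x) = 4*x**2 (t(x) = (2*x)*(2*x) = 4*x**2)
F(U, J) = -1/17
-F(t(1), 26) = -1*(-1/17) = 1/17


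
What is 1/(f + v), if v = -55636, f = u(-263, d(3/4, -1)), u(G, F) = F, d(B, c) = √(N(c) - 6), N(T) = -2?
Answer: -13909/773841126 - I*√2/1547682252 ≈ -1.7974e-5 - 9.1376e-10*I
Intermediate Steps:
d(B, c) = 2*I*√2 (d(B, c) = √(-2 - 6) = √(-8) = 2*I*√2)
f = 2*I*√2 ≈ 2.8284*I
1/(f + v) = 1/(2*I*√2 - 55636) = 1/(-55636 + 2*I*√2)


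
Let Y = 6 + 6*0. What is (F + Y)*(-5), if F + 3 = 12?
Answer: -75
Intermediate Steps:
Y = 6 (Y = 6 + 0 = 6)
F = 9 (F = -3 + 12 = 9)
(F + Y)*(-5) = (9 + 6)*(-5) = 15*(-5) = -75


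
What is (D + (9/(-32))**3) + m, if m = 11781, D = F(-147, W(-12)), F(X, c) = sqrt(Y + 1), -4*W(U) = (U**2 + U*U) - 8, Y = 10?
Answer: 386039079/32768 + sqrt(11) ≈ 11784.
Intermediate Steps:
W(U) = 2 - U**2/2 (W(U) = -((U**2 + U*U) - 8)/4 = -((U**2 + U**2) - 8)/4 = -(2*U**2 - 8)/4 = -(-8 + 2*U**2)/4 = 2 - U**2/2)
F(X, c) = sqrt(11) (F(X, c) = sqrt(10 + 1) = sqrt(11))
D = sqrt(11) ≈ 3.3166
(D + (9/(-32))**3) + m = (sqrt(11) + (9/(-32))**3) + 11781 = (sqrt(11) + (9*(-1/32))**3) + 11781 = (sqrt(11) + (-9/32)**3) + 11781 = (sqrt(11) - 729/32768) + 11781 = (-729/32768 + sqrt(11)) + 11781 = 386039079/32768 + sqrt(11)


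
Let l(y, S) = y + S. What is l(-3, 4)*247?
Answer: 247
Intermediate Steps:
l(y, S) = S + y
l(-3, 4)*247 = (4 - 3)*247 = 1*247 = 247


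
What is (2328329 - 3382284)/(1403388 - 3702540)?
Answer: 1053955/2299152 ≈ 0.45841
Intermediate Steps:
(2328329 - 3382284)/(1403388 - 3702540) = -1053955/(-2299152) = -1053955*(-1/2299152) = 1053955/2299152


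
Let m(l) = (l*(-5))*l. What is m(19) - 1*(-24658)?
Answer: 22853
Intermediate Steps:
m(l) = -5*l² (m(l) = (-5*l)*l = -5*l²)
m(19) - 1*(-24658) = -5*19² - 1*(-24658) = -5*361 + 24658 = -1805 + 24658 = 22853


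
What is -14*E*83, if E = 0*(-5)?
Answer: 0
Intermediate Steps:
E = 0
-14*E*83 = -14*0*83 = 0*83 = 0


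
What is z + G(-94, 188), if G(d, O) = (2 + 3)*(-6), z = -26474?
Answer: -26504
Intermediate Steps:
G(d, O) = -30 (G(d, O) = 5*(-6) = -30)
z + G(-94, 188) = -26474 - 30 = -26504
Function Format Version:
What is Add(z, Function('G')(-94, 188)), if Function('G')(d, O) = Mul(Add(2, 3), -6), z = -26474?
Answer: -26504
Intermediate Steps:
Function('G')(d, O) = -30 (Function('G')(d, O) = Mul(5, -6) = -30)
Add(z, Function('G')(-94, 188)) = Add(-26474, -30) = -26504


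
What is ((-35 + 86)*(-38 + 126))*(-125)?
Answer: -561000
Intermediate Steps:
((-35 + 86)*(-38 + 126))*(-125) = (51*88)*(-125) = 4488*(-125) = -561000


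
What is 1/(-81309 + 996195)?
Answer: 1/914886 ≈ 1.0930e-6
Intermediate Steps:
1/(-81309 + 996195) = 1/914886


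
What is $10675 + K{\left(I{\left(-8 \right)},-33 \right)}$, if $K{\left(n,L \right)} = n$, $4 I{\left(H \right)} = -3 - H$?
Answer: $\frac{42705}{4} \approx 10676.0$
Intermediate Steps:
$I{\left(H \right)} = - \frac{3}{4} - \frac{H}{4}$ ($I{\left(H \right)} = \frac{-3 - H}{4} = - \frac{3}{4} - \frac{H}{4}$)
$10675 + K{\left(I{\left(-8 \right)},-33 \right)} = 10675 - - \frac{5}{4} = 10675 + \left(- \frac{3}{4} + 2\right) = 10675 + \frac{5}{4} = \frac{42705}{4}$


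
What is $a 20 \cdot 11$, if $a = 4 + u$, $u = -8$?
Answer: $-880$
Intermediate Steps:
$a = -4$ ($a = 4 - 8 = -4$)
$a 20 \cdot 11 = \left(-4\right) 20 \cdot 11 = \left(-80\right) 11 = -880$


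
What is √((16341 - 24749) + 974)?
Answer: 3*I*√826 ≈ 86.221*I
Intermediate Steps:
√((16341 - 24749) + 974) = √(-8408 + 974) = √(-7434) = 3*I*√826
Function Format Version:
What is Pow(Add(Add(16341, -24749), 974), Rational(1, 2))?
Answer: Mul(3, I, Pow(826, Rational(1, 2))) ≈ Mul(86.221, I)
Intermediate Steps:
Pow(Add(Add(16341, -24749), 974), Rational(1, 2)) = Pow(Add(-8408, 974), Rational(1, 2)) = Pow(-7434, Rational(1, 2)) = Mul(3, I, Pow(826, Rational(1, 2)))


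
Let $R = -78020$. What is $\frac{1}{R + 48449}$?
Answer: $- \frac{1}{29571} \approx -3.3817 \cdot 10^{-5}$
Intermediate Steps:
$\frac{1}{R + 48449} = \frac{1}{-78020 + 48449} = \frac{1}{-29571} = - \frac{1}{29571}$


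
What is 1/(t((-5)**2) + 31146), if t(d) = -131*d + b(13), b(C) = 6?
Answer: 1/27877 ≈ 3.5872e-5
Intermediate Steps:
t(d) = 6 - 131*d (t(d) = -131*d + 6 = 6 - 131*d)
1/(t((-5)**2) + 31146) = 1/((6 - 131*(-5)**2) + 31146) = 1/((6 - 131*25) + 31146) = 1/((6 - 3275) + 31146) = 1/(-3269 + 31146) = 1/27877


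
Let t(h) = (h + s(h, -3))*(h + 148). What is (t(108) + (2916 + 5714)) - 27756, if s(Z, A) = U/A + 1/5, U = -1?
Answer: 129878/15 ≈ 8658.5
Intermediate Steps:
s(Z, A) = 1/5 - 1/A (s(Z, A) = -1/A + 1/5 = 1/5 - 1/A)
t(h) = (148 + h)*(8/15 + h) (t(h) = (h + (1/5)*(-5 - 3)/(-3))*(h + 148) = (h + (1/5)*(-1/3)*(-8))*(148 + h) = (h + 8/15)*(148 + h) = (8/15 + h)*(148 + h) = (148 + h)*(8/15 + h))
(t(108) + (2916 + 5714)) - 27756 = ((1184/15 + 108**2 + (2228/15)*108) + (2916 + 5714)) - 27756 = ((1184/15 + 11664 + 80208/5) + 8630) - 27756 = (416768/15 + 8630) - 27756 = 546218/15 - 27756 = 129878/15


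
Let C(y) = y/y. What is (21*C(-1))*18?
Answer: 378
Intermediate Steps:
C(y) = 1
(21*C(-1))*18 = (21*1)*18 = 21*18 = 378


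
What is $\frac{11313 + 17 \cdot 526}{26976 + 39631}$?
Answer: $\frac{20255}{66607} \approx 0.3041$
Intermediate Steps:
$\frac{11313 + 17 \cdot 526}{26976 + 39631} = \frac{11313 + 8942}{66607} = 20255 \cdot \frac{1}{66607} = \frac{20255}{66607}$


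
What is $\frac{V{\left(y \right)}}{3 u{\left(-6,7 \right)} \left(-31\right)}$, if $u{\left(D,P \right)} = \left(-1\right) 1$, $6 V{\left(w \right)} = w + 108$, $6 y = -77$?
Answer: $\frac{571}{3348} \approx 0.17055$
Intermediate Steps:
$y = - \frac{77}{6}$ ($y = \frac{1}{6} \left(-77\right) = - \frac{77}{6} \approx -12.833$)
$V{\left(w \right)} = 18 + \frac{w}{6}$ ($V{\left(w \right)} = \frac{w + 108}{6} = \frac{108 + w}{6} = 18 + \frac{w}{6}$)
$u{\left(D,P \right)} = -1$
$\frac{V{\left(y \right)}}{3 u{\left(-6,7 \right)} \left(-31\right)} = \frac{18 + \frac{1}{6} \left(- \frac{77}{6}\right)}{3 \left(-1\right) \left(-31\right)} = \frac{18 - \frac{77}{36}}{\left(-3\right) \left(-31\right)} = \frac{571}{36 \cdot 93} = \frac{571}{36} \cdot \frac{1}{93} = \frac{571}{3348}$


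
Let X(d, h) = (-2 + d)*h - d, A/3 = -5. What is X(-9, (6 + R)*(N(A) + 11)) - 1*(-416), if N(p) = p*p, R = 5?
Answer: -28131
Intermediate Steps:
A = -15 (A = 3*(-5) = -15)
N(p) = p**2
X(d, h) = -d + h*(-2 + d) (X(d, h) = h*(-2 + d) - d = -d + h*(-2 + d))
X(-9, (6 + R)*(N(A) + 11)) - 1*(-416) = (-1*(-9) - 2*(6 + 5)*((-15)**2 + 11) - 9*(6 + 5)*((-15)**2 + 11)) - 1*(-416) = (9 - 22*(225 + 11) - 99*(225 + 11)) + 416 = (9 - 22*236 - 99*236) + 416 = (9 - 2*2596 - 9*2596) + 416 = (9 - 5192 - 23364) + 416 = -28547 + 416 = -28131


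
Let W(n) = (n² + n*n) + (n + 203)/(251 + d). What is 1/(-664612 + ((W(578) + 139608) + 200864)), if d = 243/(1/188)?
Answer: 45935/15802926961 ≈ 2.9067e-6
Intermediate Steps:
d = 45684 (d = 243/(1/188) = 243*188 = 45684)
W(n) = 203/45935 + 2*n² + n/45935 (W(n) = (n² + n*n) + (n + 203)/(251 + 45684) = (n² + n²) + (203 + n)/45935 = 2*n² + (203 + n)*(1/45935) = 2*n² + (203/45935 + n/45935) = 203/45935 + 2*n² + n/45935)
1/(-664612 + ((W(578) + 139608) + 200864)) = 1/(-664612 + (((203/45935 + 2*578² + (1/45935)*578) + 139608) + 200864)) = 1/(-664612 + (((203/45935 + 2*334084 + 578/45935) + 139608) + 200864)) = 1/(-664612 + (((203/45935 + 668168 + 578/45935) + 139608) + 200864)) = 1/(-664612 + ((30692297861/45935 + 139608) + 200864)) = 1/(-664612 + (37105191341/45935 + 200864)) = 1/(-664612 + 46331879181/45935) = 1/(15802926961/45935) = 45935/15802926961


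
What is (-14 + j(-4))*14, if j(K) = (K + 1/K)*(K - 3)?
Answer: 441/2 ≈ 220.50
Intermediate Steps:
j(K) = (-3 + K)*(K + 1/K) (j(K) = (K + 1/K)*(-3 + K) = (-3 + K)*(K + 1/K))
(-14 + j(-4))*14 = (-14 + (1 + (-4)**2 - 3*(-4) - 3/(-4)))*14 = (-14 + (1 + 16 + 12 - 3*(-1/4)))*14 = (-14 + (1 + 16 + 12 + 3/4))*14 = (-14 + 119/4)*14 = (63/4)*14 = 441/2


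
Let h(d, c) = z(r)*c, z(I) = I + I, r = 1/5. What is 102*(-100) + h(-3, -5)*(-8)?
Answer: -10184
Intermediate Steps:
r = 1/5 (r = 1*(1/5) = 1/5 ≈ 0.20000)
z(I) = 2*I
h(d, c) = 2*c/5 (h(d, c) = (2*(1/5))*c = 2*c/5)
102*(-100) + h(-3, -5)*(-8) = 102*(-100) + ((2/5)*(-5))*(-8) = -10200 - 2*(-8) = -10200 + 16 = -10184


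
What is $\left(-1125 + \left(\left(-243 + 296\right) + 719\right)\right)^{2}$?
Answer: $124609$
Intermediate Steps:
$\left(-1125 + \left(\left(-243 + 296\right) + 719\right)\right)^{2} = \left(-1125 + \left(53 + 719\right)\right)^{2} = \left(-1125 + 772\right)^{2} = \left(-353\right)^{2} = 124609$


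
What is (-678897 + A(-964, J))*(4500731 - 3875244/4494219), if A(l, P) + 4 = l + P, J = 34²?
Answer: -4576142696549397035/1498073 ≈ -3.0547e+12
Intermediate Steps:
J = 1156
A(l, P) = -4 + P + l (A(l, P) = -4 + (l + P) = -4 + (P + l) = -4 + P + l)
(-678897 + A(-964, J))*(4500731 - 3875244/4494219) = (-678897 + (-4 + 1156 - 964))*(4500731 - 3875244/4494219) = (-678897 + 188)*(4500731 - 3875244*1/4494219) = -678709*(4500731 - 1291748/1498073) = -678709*6742422299615/1498073 = -4576142696549397035/1498073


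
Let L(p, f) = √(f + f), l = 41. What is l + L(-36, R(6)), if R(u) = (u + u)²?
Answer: 41 + 12*√2 ≈ 57.971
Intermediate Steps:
R(u) = 4*u² (R(u) = (2*u)² = 4*u²)
L(p, f) = √2*√f (L(p, f) = √(2*f) = √2*√f)
l + L(-36, R(6)) = 41 + √2*√(4*6²) = 41 + √2*√(4*36) = 41 + √2*√144 = 41 + √2*12 = 41 + 12*√2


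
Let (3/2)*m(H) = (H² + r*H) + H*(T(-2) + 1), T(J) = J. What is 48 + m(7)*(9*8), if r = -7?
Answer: -288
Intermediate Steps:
m(H) = -16*H/3 + 2*H²/3 (m(H) = 2*((H² - 7*H) + H*(-2 + 1))/3 = 2*((H² - 7*H) + H*(-1))/3 = 2*((H² - 7*H) - H)/3 = 2*(H² - 8*H)/3 = -16*H/3 + 2*H²/3)
48 + m(7)*(9*8) = 48 + ((⅔)*7*(-8 + 7))*(9*8) = 48 + ((⅔)*7*(-1))*72 = 48 - 14/3*72 = 48 - 336 = -288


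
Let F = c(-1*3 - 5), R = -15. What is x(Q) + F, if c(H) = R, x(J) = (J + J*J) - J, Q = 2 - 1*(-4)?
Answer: 21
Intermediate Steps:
Q = 6 (Q = 2 + 4 = 6)
x(J) = J**2 (x(J) = (J + J**2) - J = J**2)
c(H) = -15
F = -15
x(Q) + F = 6**2 - 15 = 36 - 15 = 21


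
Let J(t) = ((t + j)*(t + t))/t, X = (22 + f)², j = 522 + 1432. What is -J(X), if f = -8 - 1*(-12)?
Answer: -5260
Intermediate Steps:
j = 1954
f = 4 (f = -8 + 12 = 4)
X = 676 (X = (22 + 4)² = 26² = 676)
J(t) = 3908 + 2*t (J(t) = ((t + 1954)*(t + t))/t = ((1954 + t)*(2*t))/t = (2*t*(1954 + t))/t = 3908 + 2*t)
-J(X) = -(3908 + 2*676) = -(3908 + 1352) = -1*5260 = -5260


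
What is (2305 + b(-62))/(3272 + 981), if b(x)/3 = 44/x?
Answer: 71389/131843 ≈ 0.54147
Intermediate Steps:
b(x) = 132/x (b(x) = 3*(44/x) = 132/x)
(2305 + b(-62))/(3272 + 981) = (2305 + 132/(-62))/(3272 + 981) = (2305 + 132*(-1/62))/4253 = (2305 - 66/31)*(1/4253) = (71389/31)*(1/4253) = 71389/131843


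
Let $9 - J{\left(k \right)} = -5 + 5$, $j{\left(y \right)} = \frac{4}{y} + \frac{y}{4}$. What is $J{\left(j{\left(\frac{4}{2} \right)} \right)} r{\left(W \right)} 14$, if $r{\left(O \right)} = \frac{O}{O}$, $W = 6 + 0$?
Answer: $126$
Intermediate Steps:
$j{\left(y \right)} = \frac{4}{y} + \frac{y}{4}$ ($j{\left(y \right)} = \frac{4}{y} + y \frac{1}{4} = \frac{4}{y} + \frac{y}{4}$)
$W = 6$
$J{\left(k \right)} = 9$ ($J{\left(k \right)} = 9 - \left(-5 + 5\right) = 9 - 0 = 9 + 0 = 9$)
$r{\left(O \right)} = 1$
$J{\left(j{\left(\frac{4}{2} \right)} \right)} r{\left(W \right)} 14 = 9 \cdot 1 \cdot 14 = 9 \cdot 14 = 126$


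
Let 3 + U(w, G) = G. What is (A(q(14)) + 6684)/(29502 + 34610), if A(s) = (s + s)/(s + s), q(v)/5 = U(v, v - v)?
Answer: 6685/64112 ≈ 0.10427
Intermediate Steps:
U(w, G) = -3 + G
q(v) = -15 (q(v) = 5*(-3 + (v - v)) = 5*(-3 + 0) = 5*(-3) = -15)
A(s) = 1 (A(s) = (2*s)/((2*s)) = (2*s)*(1/(2*s)) = 1)
(A(q(14)) + 6684)/(29502 + 34610) = (1 + 6684)/(29502 + 34610) = 6685/64112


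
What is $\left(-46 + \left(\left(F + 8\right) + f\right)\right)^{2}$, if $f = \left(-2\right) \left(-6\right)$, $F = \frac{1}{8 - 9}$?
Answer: $729$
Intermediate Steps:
$F = -1$ ($F = \frac{1}{-1} = -1$)
$f = 12$
$\left(-46 + \left(\left(F + 8\right) + f\right)\right)^{2} = \left(-46 + \left(\left(-1 + 8\right) + 12\right)\right)^{2} = \left(-46 + \left(7 + 12\right)\right)^{2} = \left(-46 + 19\right)^{2} = \left(-27\right)^{2} = 729$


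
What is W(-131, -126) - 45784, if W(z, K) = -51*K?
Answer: -39358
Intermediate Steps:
W(-131, -126) - 45784 = -51*(-126) - 45784 = 6426 - 45784 = -39358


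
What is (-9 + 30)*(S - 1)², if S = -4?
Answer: 525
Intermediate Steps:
(-9 + 30)*(S - 1)² = (-9 + 30)*(-4 - 1)² = 21*(-5)² = 21*25 = 525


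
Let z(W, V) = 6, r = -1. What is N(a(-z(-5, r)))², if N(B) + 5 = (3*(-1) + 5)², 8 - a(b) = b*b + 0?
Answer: 1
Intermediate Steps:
a(b) = 8 - b² (a(b) = 8 - (b*b + 0) = 8 - (b² + 0) = 8 - b²)
N(B) = -1 (N(B) = -5 + (3*(-1) + 5)² = -5 + (-3 + 5)² = -5 + 2² = -5 + 4 = -1)
N(a(-z(-5, r)))² = (-1)² = 1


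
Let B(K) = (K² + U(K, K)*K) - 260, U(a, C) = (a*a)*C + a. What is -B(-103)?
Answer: -112571839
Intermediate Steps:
U(a, C) = a + C*a² (U(a, C) = a²*C + a = C*a² + a = a + C*a²)
B(K) = -260 + K² + K²*(1 + K²) (B(K) = (K² + (K*(1 + K*K))*K) - 260 = (K² + (K*(1 + K²))*K) - 260 = (K² + K²*(1 + K²)) - 260 = -260 + K² + K²*(1 + K²))
-B(-103) = -(-260 + (-103)⁴ + 2*(-103)²) = -(-260 + 112550881 + 2*10609) = -(-260 + 112550881 + 21218) = -1*112571839 = -112571839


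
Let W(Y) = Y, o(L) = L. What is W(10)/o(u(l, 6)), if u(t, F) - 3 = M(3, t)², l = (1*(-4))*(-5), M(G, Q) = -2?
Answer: 10/7 ≈ 1.4286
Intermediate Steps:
l = 20 (l = -4*(-5) = 20)
u(t, F) = 7 (u(t, F) = 3 + (-2)² = 3 + 4 = 7)
W(10)/o(u(l, 6)) = 10/7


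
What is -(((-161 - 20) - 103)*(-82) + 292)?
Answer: -23580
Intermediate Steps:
-(((-161 - 20) - 103)*(-82) + 292) = -((-181 - 103)*(-82) + 292) = -(-284*(-82) + 292) = -(23288 + 292) = -1*23580 = -23580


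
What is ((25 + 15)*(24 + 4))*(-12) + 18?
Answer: -13422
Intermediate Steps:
((25 + 15)*(24 + 4))*(-12) + 18 = (40*28)*(-12) + 18 = 1120*(-12) + 18 = -13440 + 18 = -13422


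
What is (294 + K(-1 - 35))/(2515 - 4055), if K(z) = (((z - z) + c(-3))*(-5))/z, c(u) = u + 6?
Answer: -3533/18480 ≈ -0.19118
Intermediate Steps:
c(u) = 6 + u
K(z) = -15/z (K(z) = (((z - z) + (6 - 3))*(-5))/z = ((0 + 3)*(-5))/z = (3*(-5))/z = -15/z)
(294 + K(-1 - 35))/(2515 - 4055) = (294 - 15/(-1 - 35))/(2515 - 4055) = (294 - 15/(-36))/(-1540) = (294 - 15*(-1/36))*(-1/1540) = (294 + 5/12)*(-1/1540) = (3533/12)*(-1/1540) = -3533/18480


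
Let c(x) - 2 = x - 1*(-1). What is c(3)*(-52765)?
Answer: -316590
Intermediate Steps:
c(x) = 3 + x (c(x) = 2 + (x - 1*(-1)) = 2 + (x + 1) = 2 + (1 + x) = 3 + x)
c(3)*(-52765) = (3 + 3)*(-52765) = 6*(-52765) = -316590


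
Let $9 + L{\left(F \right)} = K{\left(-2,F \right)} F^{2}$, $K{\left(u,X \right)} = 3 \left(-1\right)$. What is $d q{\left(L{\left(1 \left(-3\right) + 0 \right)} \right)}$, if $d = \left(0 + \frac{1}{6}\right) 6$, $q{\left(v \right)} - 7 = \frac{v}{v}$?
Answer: $8$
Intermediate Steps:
$K{\left(u,X \right)} = -3$
$L{\left(F \right)} = -9 - 3 F^{2}$
$q{\left(v \right)} = 8$ ($q{\left(v \right)} = 7 + \frac{v}{v} = 7 + 1 = 8$)
$d = 1$ ($d = \left(0 + \frac{1}{6}\right) 6 = \frac{1}{6} \cdot 6 = 1$)
$d q{\left(L{\left(1 \left(-3\right) + 0 \right)} \right)} = 1 \cdot 8 = 8$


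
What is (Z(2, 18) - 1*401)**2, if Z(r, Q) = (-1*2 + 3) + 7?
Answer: 154449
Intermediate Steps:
Z(r, Q) = 8 (Z(r, Q) = (-2 + 3) + 7 = 1 + 7 = 8)
(Z(2, 18) - 1*401)**2 = (8 - 1*401)**2 = (8 - 401)**2 = (-393)**2 = 154449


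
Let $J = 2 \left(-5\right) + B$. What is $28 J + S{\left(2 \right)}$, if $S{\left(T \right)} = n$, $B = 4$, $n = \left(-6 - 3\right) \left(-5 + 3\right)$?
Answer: $-150$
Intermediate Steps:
$n = 18$ ($n = \left(-9\right) \left(-2\right) = 18$)
$J = -6$ ($J = 2 \left(-5\right) + 4 = -10 + 4 = -6$)
$S{\left(T \right)} = 18$
$28 J + S{\left(2 \right)} = 28 \left(-6\right) + 18 = -168 + 18 = -150$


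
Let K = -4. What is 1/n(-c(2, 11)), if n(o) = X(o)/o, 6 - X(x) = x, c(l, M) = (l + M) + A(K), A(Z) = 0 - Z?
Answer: -17/23 ≈ -0.73913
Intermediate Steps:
A(Z) = -Z
c(l, M) = 4 + M + l (c(l, M) = (l + M) - 1*(-4) = (M + l) + 4 = 4 + M + l)
X(x) = 6 - x
n(o) = (6 - o)/o
1/n(-c(2, 11)) = 1/((6 - (-1)*(4 + 11 + 2))/((-(4 + 11 + 2)))) = 1/((6 - (-1)*17)/((-1*17))) = 1/((6 - 1*(-17))/(-17)) = 1/(-(6 + 17)/17) = 1/(-1/17*23) = 1/(-23/17) = -17/23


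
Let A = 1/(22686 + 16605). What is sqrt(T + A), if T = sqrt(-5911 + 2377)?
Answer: sqrt(39291 + 1543782681*I*sqrt(3534))/39291 ≈ 5.452 + 5.4519*I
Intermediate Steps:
A = 1/39291 ≈ 2.5451e-5
T = I*sqrt(3534) (T = sqrt(-3534) = I*sqrt(3534) ≈ 59.447*I)
sqrt(T + A) = sqrt(I*sqrt(3534) + 1/39291) = sqrt(1/39291 + I*sqrt(3534))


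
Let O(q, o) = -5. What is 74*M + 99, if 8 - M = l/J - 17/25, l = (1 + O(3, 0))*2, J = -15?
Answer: 52639/75 ≈ 701.85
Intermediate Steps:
l = -8 (l = (1 - 5)*2 = -4*2 = -8)
M = 611/75 (M = 8 - (-8/(-15) - 17/25) = 8 - (-8*(-1/15) - 17*1/25) = 8 - (8/15 - 17/25) = 8 - 1*(-11/75) = 8 + 11/75 = 611/75 ≈ 8.1467)
74*M + 99 = 74*(611/75) + 99 = 45214/75 + 99 = 52639/75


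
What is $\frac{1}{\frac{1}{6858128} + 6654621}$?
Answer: $\frac{6858128}{45638242609489} \approx 1.5027 \cdot 10^{-7}$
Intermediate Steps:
$\frac{1}{\frac{1}{6858128} + 6654621} = \frac{1}{\frac{45638242609489}{6858128}} = \frac{6858128}{45638242609489}$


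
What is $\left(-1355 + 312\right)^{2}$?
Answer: $1087849$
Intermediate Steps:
$\left(-1355 + 312\right)^{2} = \left(-1043\right)^{2} = 1087849$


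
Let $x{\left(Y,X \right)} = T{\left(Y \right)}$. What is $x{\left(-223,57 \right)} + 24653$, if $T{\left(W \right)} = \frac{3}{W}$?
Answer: $\frac{5497616}{223} \approx 24653.0$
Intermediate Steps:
$x{\left(Y,X \right)} = \frac{3}{Y}$
$x{\left(-223,57 \right)} + 24653 = \frac{3}{-223} + 24653 = 3 \left(- \frac{1}{223}\right) + 24653 = - \frac{3}{223} + 24653 = \frac{5497616}{223}$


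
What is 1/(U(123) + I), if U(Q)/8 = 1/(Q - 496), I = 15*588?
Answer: 373/3289852 ≈ 0.00011338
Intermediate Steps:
I = 8820
U(Q) = 8/(-496 + Q) (U(Q) = 8/(Q - 496) = 8/(-496 + Q))
1/(U(123) + I) = 1/(8/(-496 + 123) + 8820) = 1/(8/(-373) + 8820) = 1/(8*(-1/373) + 8820) = 1/(-8/373 + 8820) = 1/(3289852/373) = 373/3289852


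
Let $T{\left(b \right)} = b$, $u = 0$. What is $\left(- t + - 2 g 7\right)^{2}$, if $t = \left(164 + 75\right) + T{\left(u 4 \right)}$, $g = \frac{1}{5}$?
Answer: $\frac{1461681}{25} \approx 58467.0$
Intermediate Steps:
$g = \frac{1}{5} \approx 0.2$
$t = 239$ ($t = \left(164 + 75\right) + 0 \cdot 4 = 239 + 0 = 239$)
$\left(- t + - 2 g 7\right)^{2} = \left(\left(-1\right) 239 + \left(-2\right) \frac{1}{5} \cdot 7\right)^{2} = \left(-239 - \frac{14}{5}\right)^{2} = \left(- \frac{1209}{5}\right)^{2} = \frac{1461681}{25}$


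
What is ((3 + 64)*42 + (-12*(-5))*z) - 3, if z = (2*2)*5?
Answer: 4011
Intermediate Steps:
z = 20 (z = 4*5 = 20)
((3 + 64)*42 + (-12*(-5))*z) - 3 = ((3 + 64)*42 - 12*(-5)*20) - 3 = (67*42 + 60*20) - 3 = (2814 + 1200) - 3 = 4014 - 3 = 4011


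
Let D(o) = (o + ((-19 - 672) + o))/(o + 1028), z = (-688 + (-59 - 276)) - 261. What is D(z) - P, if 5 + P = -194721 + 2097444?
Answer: -487092549/256 ≈ -1.9027e+6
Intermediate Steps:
z = -1284 (z = (-688 - 335) - 261 = -1023 - 261 = -1284)
D(o) = (-691 + 2*o)/(1028 + o) (D(o) = (o + (-691 + o))/(1028 + o) = (-691 + 2*o)/(1028 + o))
P = 1902718 (P = -5 + (-194721 + 2097444) = -5 + 1902723 = 1902718)
D(z) - P = (-691 + 2*(-1284))/(1028 - 1284) - 1*1902718 = (-691 - 2568)/(-256) - 1902718 = -1/256*(-3259) - 1902718 = 3259/256 - 1902718 = -487092549/256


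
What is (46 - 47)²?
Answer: 1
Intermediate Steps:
(46 - 47)² = (-1)² = 1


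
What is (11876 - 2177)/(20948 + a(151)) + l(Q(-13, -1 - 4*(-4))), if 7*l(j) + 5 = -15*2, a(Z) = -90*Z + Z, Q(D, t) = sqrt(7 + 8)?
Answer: -9282/2503 ≈ -3.7084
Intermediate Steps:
Q(D, t) = sqrt(15)
a(Z) = -89*Z
l(j) = -5 (l(j) = -5/7 + (-15*2)/7 = -5/7 + (1/7)*(-30) = -5/7 - 30/7 = -5)
(11876 - 2177)/(20948 + a(151)) + l(Q(-13, -1 - 4*(-4))) = (11876 - 2177)/(20948 - 89*151) - 5 = 9699/(20948 - 13439) - 5 = 9699/7509 - 5 = 9699*(1/7509) - 5 = 3233/2503 - 5 = -9282/2503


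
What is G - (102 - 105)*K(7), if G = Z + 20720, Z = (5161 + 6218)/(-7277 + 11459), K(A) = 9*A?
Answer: 29150939/1394 ≈ 20912.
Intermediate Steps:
Z = 3793/1394 (Z = 11379/4182 = 11379*(1/4182) = 3793/1394 ≈ 2.7209)
G = 28887473/1394 (G = 3793/1394 + 20720 = 28887473/1394 ≈ 20723.)
G - (102 - 105)*K(7) = 28887473/1394 - (102 - 105)*9*7 = 28887473/1394 - (-3)*63 = 28887473/1394 - 1*(-189) = 28887473/1394 + 189 = 29150939/1394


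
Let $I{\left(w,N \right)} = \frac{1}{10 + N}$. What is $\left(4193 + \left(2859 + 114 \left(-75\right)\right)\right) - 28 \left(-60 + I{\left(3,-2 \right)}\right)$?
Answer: $\frac{357}{2} \approx 178.5$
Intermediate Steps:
$\left(4193 + \left(2859 + 114 \left(-75\right)\right)\right) - 28 \left(-60 + I{\left(3,-2 \right)}\right) = \left(4193 + \left(2859 + 114 \left(-75\right)\right)\right) - 28 \left(-60 + \frac{1}{10 - 2}\right) = \left(4193 + \left(2859 - 8550\right)\right) - 28 \left(-60 + \frac{1}{8}\right) = \left(4193 - 5691\right) - 28 \left(-60 + \frac{1}{8}\right) = -1498 - - \frac{3353}{2} = -1498 + \frac{3353}{2} = \frac{357}{2}$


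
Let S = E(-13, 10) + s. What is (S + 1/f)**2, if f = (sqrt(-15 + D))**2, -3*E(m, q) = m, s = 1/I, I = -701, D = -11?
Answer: 55110849049/2989683684 ≈ 18.434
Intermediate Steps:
s = -1/701 (s = 1/(-701) = -1/701 ≈ -0.0014265)
E(m, q) = -m/3
f = -26 (f = (sqrt(-15 - 11))**2 = (sqrt(-26))**2 = (I*sqrt(26))**2 = -26)
S = 9110/2103 (S = -1/3*(-13) - 1/701 = 13/3 - 1/701 = 9110/2103 ≈ 4.3319)
(S + 1/f)**2 = (9110/2103 + 1/(-26))**2 = (9110/2103 - 1/26)**2 = (234757/54678)**2 = 55110849049/2989683684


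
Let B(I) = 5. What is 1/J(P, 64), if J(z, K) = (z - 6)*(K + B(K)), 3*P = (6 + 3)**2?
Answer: 1/1449 ≈ 0.00069013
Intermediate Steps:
P = 27 (P = (6 + 3)**2/3 = (1/3)*9**2 = (1/3)*81 = 27)
J(z, K) = (-6 + z)*(5 + K) (J(z, K) = (z - 6)*(K + 5) = (-6 + z)*(5 + K))
1/J(P, 64) = 1/(-30 - 6*64 + 5*27 + 64*27) = 1/(-30 - 384 + 135 + 1728) = 1/1449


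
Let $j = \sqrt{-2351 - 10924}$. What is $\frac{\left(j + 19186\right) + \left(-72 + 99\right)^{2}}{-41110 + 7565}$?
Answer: $- \frac{3983}{6709} - \frac{3 i \sqrt{59}}{6709} \approx -0.59368 - 0.0034347 i$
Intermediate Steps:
$j = 15 i \sqrt{59}$ ($j = \sqrt{-13275} = 15 i \sqrt{59} \approx 115.22 i$)
$\frac{\left(j + 19186\right) + \left(-72 + 99\right)^{2}}{-41110 + 7565} = \frac{\left(15 i \sqrt{59} + 19186\right) + \left(-72 + 99\right)^{2}}{-41110 + 7565} = \frac{\left(19186 + 15 i \sqrt{59}\right) + 27^{2}}{-33545} = \left(\left(19186 + 15 i \sqrt{59}\right) + 729\right) \left(- \frac{1}{33545}\right) = \left(19915 + 15 i \sqrt{59}\right) \left(- \frac{1}{33545}\right) = - \frac{3983}{6709} - \frac{3 i \sqrt{59}}{6709}$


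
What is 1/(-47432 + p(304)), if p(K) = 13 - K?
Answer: -1/47723 ≈ -2.0954e-5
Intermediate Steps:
1/(-47432 + p(304)) = 1/(-47432 + (13 - 1*304)) = 1/(-47432 + (13 - 304)) = 1/(-47432 - 291) = 1/(-47723) = -1/47723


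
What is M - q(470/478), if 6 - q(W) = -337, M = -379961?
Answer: -380304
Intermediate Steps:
q(W) = 343 (q(W) = 6 - 1*(-337) = 6 + 337 = 343)
M - q(470/478) = -379961 - 1*343 = -379961 - 343 = -380304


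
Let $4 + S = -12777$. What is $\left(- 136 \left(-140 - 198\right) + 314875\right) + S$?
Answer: $348062$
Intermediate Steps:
$S = -12781$ ($S = -4 - 12777 = -12781$)
$\left(- 136 \left(-140 - 198\right) + 314875\right) + S = \left(- 136 \left(-140 - 198\right) + 314875\right) - 12781 = \left(\left(-136\right) \left(-338\right) + 314875\right) - 12781 = \left(45968 + 314875\right) - 12781 = 360843 - 12781 = 348062$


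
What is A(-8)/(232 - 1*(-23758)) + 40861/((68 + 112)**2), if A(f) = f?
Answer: 97999619/77727600 ≈ 1.2608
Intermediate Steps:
A(-8)/(232 - 1*(-23758)) + 40861/((68 + 112)**2) = -8/(232 - 1*(-23758)) + 40861/((68 + 112)**2) = -8/(232 + 23758) + 40861/(180**2) = -8/23990 + 40861/32400 = -8*1/23990 + 40861*(1/32400) = -4/11995 + 40861/32400 = 97999619/77727600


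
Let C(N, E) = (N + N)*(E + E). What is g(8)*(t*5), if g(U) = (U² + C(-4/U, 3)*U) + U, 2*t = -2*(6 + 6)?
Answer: -1440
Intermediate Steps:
C(N, E) = 4*E*N (C(N, E) = (2*N)*(2*E) = 4*E*N)
t = -12 (t = (-2*(6 + 6))/2 = (-2*12)/2 = (½)*(-24) = -12)
g(U) = -48 + U + U² (g(U) = (U² + (4*3*(-4/U))*U) + U = (U² + (-48/U)*U) + U = (U² - 48) + U = (-48 + U²) + U = -48 + U + U²)
g(8)*(t*5) = (-48 + 8*(1 + 8))*(-12*5) = (-48 + 8*9)*(-60) = (-48 + 72)*(-60) = 24*(-60) = -1440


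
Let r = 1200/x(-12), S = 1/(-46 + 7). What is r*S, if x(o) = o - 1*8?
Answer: 20/13 ≈ 1.5385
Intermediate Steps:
x(o) = -8 + o (x(o) = o - 8 = -8 + o)
S = -1/39 (S = 1/(-39) = -1/39 ≈ -0.025641)
r = -60 (r = 1200/(-8 - 12) = 1200/(-20) = 1200*(-1/20) = -60)
r*S = -60*(-1/39) = 20/13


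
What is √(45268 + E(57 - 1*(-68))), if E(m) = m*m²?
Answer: √1998393 ≈ 1413.6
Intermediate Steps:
E(m) = m³
√(45268 + E(57 - 1*(-68))) = √(45268 + (57 - 1*(-68))³) = √(45268 + (57 + 68)³) = √(45268 + 125³) = √(45268 + 1953125) = √1998393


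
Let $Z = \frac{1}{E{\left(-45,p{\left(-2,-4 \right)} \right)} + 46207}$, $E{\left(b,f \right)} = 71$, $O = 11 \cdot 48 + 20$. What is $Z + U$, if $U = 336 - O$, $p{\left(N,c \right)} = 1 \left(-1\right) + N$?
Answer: $- \frac{9810935}{46278} \approx -212.0$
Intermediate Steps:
$O = 548$ ($O = 528 + 20 = 548$)
$p{\left(N,c \right)} = -1 + N$
$U = -212$ ($U = 336 - 548 = -212$)
$Z = \frac{1}{46278}$ ($Z = \frac{1}{71 + 46207} = \frac{1}{46278} \approx 2.1609 \cdot 10^{-5}$)
$Z + U = \frac{1}{46278} - 212 = - \frac{9810935}{46278}$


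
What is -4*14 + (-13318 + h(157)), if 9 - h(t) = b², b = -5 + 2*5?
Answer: -13390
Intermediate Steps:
b = 5 (b = -5 + 10 = 5)
h(t) = -16 (h(t) = 9 - 1*5² = 9 - 1*25 = 9 - 25 = -16)
-4*14 + (-13318 + h(157)) = -4*14 + (-13318 - 16) = -56 - 13334 = -13390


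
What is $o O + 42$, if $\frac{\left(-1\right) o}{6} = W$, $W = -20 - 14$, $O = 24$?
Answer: $4938$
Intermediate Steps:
$W = -34$ ($W = -20 - 14 = -34$)
$o = 204$ ($o = \left(-6\right) \left(-34\right) = 204$)
$o O + 42 = 204 \cdot 24 + 42 = 4896 + 42 = 4938$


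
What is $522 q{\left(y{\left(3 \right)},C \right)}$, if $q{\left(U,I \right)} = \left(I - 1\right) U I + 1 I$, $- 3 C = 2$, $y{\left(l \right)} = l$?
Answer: $1392$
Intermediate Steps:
$C = - \frac{2}{3}$ ($C = \left(- \frac{1}{3}\right) 2 = - \frac{2}{3} \approx -0.66667$)
$q{\left(U,I \right)} = I + I U \left(-1 + I\right)$ ($q{\left(U,I \right)} = \left(-1 + I\right) U I + I = U \left(-1 + I\right) I + I = I U \left(-1 + I\right) + I = I + I U \left(-1 + I\right)$)
$522 q{\left(y{\left(3 \right)},C \right)} = 522 \left(- \frac{2 \left(1 - 3 - 2\right)}{3}\right) = 522 \left(\left(- \frac{2}{3}\right) \left(-4\right)\right) = 522 \cdot \frac{8}{3} = 1392$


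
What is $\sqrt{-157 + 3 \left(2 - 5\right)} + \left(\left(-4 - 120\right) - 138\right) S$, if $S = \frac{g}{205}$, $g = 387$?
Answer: $- \frac{101394}{205} + i \sqrt{166} \approx -494.6 + 12.884 i$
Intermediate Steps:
$S = \frac{387}{205} \approx 1.8878$
$\sqrt{-157 + 3 \left(2 - 5\right)} + \left(\left(-4 - 120\right) - 138\right) S = \sqrt{-157 + 3 \left(2 - 5\right)} + \left(\left(-4 - 120\right) - 138\right) \frac{387}{205} = \sqrt{-157 + 3 \left(-3\right)} + \left(-124 - 138\right) \frac{387}{205} = \sqrt{-157 - 9} - \frac{101394}{205} = \sqrt{-166} - \frac{101394}{205} = i \sqrt{166} - \frac{101394}{205} = - \frac{101394}{205} + i \sqrt{166}$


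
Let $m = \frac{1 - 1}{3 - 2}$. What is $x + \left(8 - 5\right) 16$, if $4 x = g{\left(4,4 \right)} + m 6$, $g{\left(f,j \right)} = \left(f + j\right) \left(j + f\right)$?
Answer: $64$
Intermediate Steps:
$g{\left(f,j \right)} = \left(f + j\right)^{2}$ ($g{\left(f,j \right)} = \left(f + j\right) \left(f + j\right) = \left(f + j\right)^{2}$)
$m = 0$ ($m = \frac{0}{1} = 0 \cdot 1 = 0$)
$x = 16$ ($x = \frac{\left(4 + 4\right)^{2} + 0 \cdot 6}{4} = \frac{8^{2} + 0}{4} = \frac{64 + 0}{4} = \frac{1}{4} \cdot 64 = 16$)
$x + \left(8 - 5\right) 16 = 16 + \left(8 - 5\right) 16 = 16 + 3 \cdot 16 = 16 + 48 = 64$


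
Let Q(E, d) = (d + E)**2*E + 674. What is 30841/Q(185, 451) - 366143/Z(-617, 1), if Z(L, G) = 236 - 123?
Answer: -27399368397029/8456065042 ≈ -3240.2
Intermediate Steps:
Z(L, G) = 113
Q(E, d) = 674 + E*(E + d)**2 (Q(E, d) = (E + d)**2*E + 674 = E*(E + d)**2 + 674 = 674 + E*(E + d)**2)
30841/Q(185, 451) - 366143/Z(-617, 1) = 30841/(674 + 185*(185 + 451)**2) - 366143/113 = 30841/(674 + 185*636**2) - 366143*1/113 = 30841/(674 + 185*404496) - 366143/113 = 30841/(674 + 74831760) - 366143/113 = 30841/74832434 - 366143/113 = -27399368397029/8456065042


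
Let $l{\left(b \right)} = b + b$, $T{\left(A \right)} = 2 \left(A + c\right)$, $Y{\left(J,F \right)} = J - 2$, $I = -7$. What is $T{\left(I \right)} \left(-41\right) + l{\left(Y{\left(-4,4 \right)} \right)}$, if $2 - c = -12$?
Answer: $-586$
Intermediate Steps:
$c = 14$ ($c = 2 - -12 = 2 + 12 = 14$)
$Y{\left(J,F \right)} = -2 + J$
$T{\left(A \right)} = 28 + 2 A$ ($T{\left(A \right)} = 2 \left(A + 14\right) = 2 \left(14 + A\right) = 28 + 2 A$)
$l{\left(b \right)} = 2 b$
$T{\left(I \right)} \left(-41\right) + l{\left(Y{\left(-4,4 \right)} \right)} = \left(28 + 2 \left(-7\right)\right) \left(-41\right) + 2 \left(-2 - 4\right) = \left(28 - 14\right) \left(-41\right) + 2 \left(-6\right) = 14 \left(-41\right) - 12 = -574 - 12 = -586$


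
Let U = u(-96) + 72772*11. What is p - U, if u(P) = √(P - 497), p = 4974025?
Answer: 4173533 - I*√593 ≈ 4.1735e+6 - 24.352*I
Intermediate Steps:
u(P) = √(-497 + P)
U = 800492 + I*√593 (U = √(-497 - 96) + 72772*11 = √(-593) + 800492 = I*√593 + 800492 = 800492 + I*√593 ≈ 8.0049e+5 + 24.352*I)
p - U = 4974025 - (800492 + I*√593) = 4974025 + (-800492 - I*√593) = 4173533 - I*√593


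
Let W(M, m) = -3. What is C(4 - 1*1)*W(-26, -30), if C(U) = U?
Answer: -9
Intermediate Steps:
C(4 - 1*1)*W(-26, -30) = (4 - 1*1)*(-3) = (4 - 1)*(-3) = 3*(-3) = -9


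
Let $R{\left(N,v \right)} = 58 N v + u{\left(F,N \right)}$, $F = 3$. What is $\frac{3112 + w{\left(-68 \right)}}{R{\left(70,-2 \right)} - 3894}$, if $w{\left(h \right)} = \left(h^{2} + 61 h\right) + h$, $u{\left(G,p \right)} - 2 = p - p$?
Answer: $- \frac{80}{273} \approx -0.29304$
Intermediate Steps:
$u{\left(G,p \right)} = 2$ ($u{\left(G,p \right)} = 2 + \left(p - p\right) = 2 + 0 = 2$)
$w{\left(h \right)} = h^{2} + 62 h$
$R{\left(N,v \right)} = 2 + 58 N v$ ($R{\left(N,v \right)} = 58 N v + 2 = 2 + 58 N v$)
$\frac{3112 + w{\left(-68 \right)}}{R{\left(70,-2 \right)} - 3894} = \frac{3112 - 68 \left(62 - 68\right)}{\left(2 + 58 \cdot 70 \left(-2\right)\right) - 3894} = \frac{3112 - -408}{\left(2 - 8120\right) - 3894} = \frac{3112 + 408}{-8118 - 3894} = \frac{3520}{-12012} = 3520 \left(- \frac{1}{12012}\right) = - \frac{80}{273}$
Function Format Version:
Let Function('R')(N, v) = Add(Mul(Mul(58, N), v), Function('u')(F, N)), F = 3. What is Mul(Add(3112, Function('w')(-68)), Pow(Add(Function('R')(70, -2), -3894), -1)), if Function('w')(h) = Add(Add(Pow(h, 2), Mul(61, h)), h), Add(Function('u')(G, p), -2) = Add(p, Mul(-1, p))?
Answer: Rational(-80, 273) ≈ -0.29304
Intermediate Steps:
Function('u')(G, p) = 2 (Function('u')(G, p) = Add(2, Add(p, Mul(-1, p))) = Add(2, 0) = 2)
Function('w')(h) = Add(Pow(h, 2), Mul(62, h))
Function('R')(N, v) = Add(2, Mul(58, N, v)) (Function('R')(N, v) = Add(Mul(Mul(58, N), v), 2) = Add(Mul(58, N, v), 2) = Add(2, Mul(58, N, v)))
Mul(Add(3112, Function('w')(-68)), Pow(Add(Function('R')(70, -2), -3894), -1)) = Mul(Add(3112, Mul(-68, Add(62, -68))), Pow(Add(Add(2, Mul(58, 70, -2)), -3894), -1)) = Mul(Add(3112, Mul(-68, -6)), Pow(Add(Add(2, -8120), -3894), -1)) = Mul(Add(3112, 408), Pow(Add(-8118, -3894), -1)) = Mul(3520, Pow(-12012, -1)) = Mul(3520, Rational(-1, 12012)) = Rational(-80, 273)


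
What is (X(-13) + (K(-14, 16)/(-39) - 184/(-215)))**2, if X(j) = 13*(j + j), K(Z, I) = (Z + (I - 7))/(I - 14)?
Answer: 31954520925889/281232900 ≈ 1.1362e+5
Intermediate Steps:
K(Z, I) = (-7 + I + Z)/(-14 + I) (K(Z, I) = (Z + (-7 + I))/(-14 + I) = (-7 + I + Z)/(-14 + I))
X(j) = 26*j (X(j) = 13*(2*j) = 26*j)
(X(-13) + (K(-14, 16)/(-39) - 184/(-215)))**2 = (26*(-13) + (((-7 + 16 - 14)/(-14 + 16))/(-39) - 184/(-215)))**2 = (-338 + ((-5/2)*(-1/39) - 184*(-1/215)))**2 = (-338 + (((1/2)*(-5))*(-1/39) + 184/215))**2 = (-338 + (-5/2*(-1/39) + 184/215))**2 = (-338 + (5/78 + 184/215))**2 = (-338 + 15427/16770)**2 = (-5652833/16770)**2 = 31954520925889/281232900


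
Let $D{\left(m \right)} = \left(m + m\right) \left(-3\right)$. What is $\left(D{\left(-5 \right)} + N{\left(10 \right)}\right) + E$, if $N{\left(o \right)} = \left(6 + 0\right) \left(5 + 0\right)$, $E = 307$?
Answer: $367$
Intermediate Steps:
$N{\left(o \right)} = 30$ ($N{\left(o \right)} = 6 \cdot 5 = 30$)
$D{\left(m \right)} = - 6 m$ ($D{\left(m \right)} = 2 m \left(-3\right) = - 6 m$)
$\left(D{\left(-5 \right)} + N{\left(10 \right)}\right) + E = \left(\left(-6\right) \left(-5\right) + 30\right) + 307 = \left(30 + 30\right) + 307 = 60 + 307 = 367$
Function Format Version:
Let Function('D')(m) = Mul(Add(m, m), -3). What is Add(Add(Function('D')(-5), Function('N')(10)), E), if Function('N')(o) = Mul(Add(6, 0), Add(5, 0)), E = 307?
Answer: 367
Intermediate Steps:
Function('N')(o) = 30 (Function('N')(o) = Mul(6, 5) = 30)
Function('D')(m) = Mul(-6, m) (Function('D')(m) = Mul(Mul(2, m), -3) = Mul(-6, m))
Add(Add(Function('D')(-5), Function('N')(10)), E) = Add(Add(Mul(-6, -5), 30), 307) = Add(Add(30, 30), 307) = Add(60, 307) = 367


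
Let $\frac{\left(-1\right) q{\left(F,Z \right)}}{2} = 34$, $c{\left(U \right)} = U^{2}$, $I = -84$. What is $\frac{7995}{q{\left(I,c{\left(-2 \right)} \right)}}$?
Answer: $- \frac{7995}{68} \approx -117.57$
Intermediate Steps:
$q{\left(F,Z \right)} = -68$ ($q{\left(F,Z \right)} = \left(-2\right) 34 = -68$)
$\frac{7995}{q{\left(I,c{\left(-2 \right)} \right)}} = \frac{7995}{-68} = 7995 \left(- \frac{1}{68}\right) = - \frac{7995}{68}$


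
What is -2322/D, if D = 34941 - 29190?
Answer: -86/213 ≈ -0.40376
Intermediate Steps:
D = 5751
-2322/D = -2322/5751 = -2322*1/5751 = -86/213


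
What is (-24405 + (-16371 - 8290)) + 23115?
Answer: -25951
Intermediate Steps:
(-24405 + (-16371 - 8290)) + 23115 = (-24405 - 24661) + 23115 = -49066 + 23115 = -25951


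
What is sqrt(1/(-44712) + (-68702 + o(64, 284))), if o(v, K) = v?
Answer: I*sqrt(423514031466)/2484 ≈ 261.99*I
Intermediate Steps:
sqrt(1/(-44712) + (-68702 + o(64, 284))) = sqrt(1/(-44712) + (-68702 + 64)) = sqrt(-1/44712 - 68638) = sqrt(-3068942257/44712) = I*sqrt(423514031466)/2484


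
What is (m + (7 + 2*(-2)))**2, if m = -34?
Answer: 961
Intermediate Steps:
(m + (7 + 2*(-2)))**2 = (-34 + (7 + 2*(-2)))**2 = (-34 + (7 - 4))**2 = (-34 + 3)**2 = (-31)**2 = 961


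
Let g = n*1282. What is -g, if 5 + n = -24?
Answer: 37178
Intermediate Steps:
n = -29 (n = -5 - 24 = -29)
g = -37178 (g = -29*1282 = -37178)
-g = -1*(-37178) = 37178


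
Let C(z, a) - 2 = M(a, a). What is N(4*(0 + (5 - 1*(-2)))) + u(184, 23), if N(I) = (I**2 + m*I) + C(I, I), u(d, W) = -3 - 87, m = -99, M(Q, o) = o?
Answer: -2048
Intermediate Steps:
u(d, W) = -90
C(z, a) = 2 + a
N(I) = 2 + I**2 - 98*I (N(I) = (I**2 - 99*I) + (2 + I) = 2 + I**2 - 98*I)
N(4*(0 + (5 - 1*(-2)))) + u(184, 23) = (2 + (4*(0 + (5 - 1*(-2))))**2 - 392*(0 + (5 - 1*(-2)))) - 90 = (2 + (4*(0 + (5 + 2)))**2 - 392*(0 + (5 + 2))) - 90 = (2 + (4*(0 + 7))**2 - 392*(0 + 7)) - 90 = (2 + (4*7)**2 - 392*7) - 90 = (2 + 28**2 - 98*28) - 90 = (2 + 784 - 2744) - 90 = -1958 - 90 = -2048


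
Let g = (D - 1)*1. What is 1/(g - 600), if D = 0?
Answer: -1/601 ≈ -0.0016639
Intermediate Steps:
g = -1 (g = (0 - 1)*1 = -1*1 = -1)
1/(g - 600) = 1/(-1 - 600) = 1/(-601) = -1/601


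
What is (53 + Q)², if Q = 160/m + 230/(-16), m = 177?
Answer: 3132976729/2005056 ≈ 1562.5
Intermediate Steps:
Q = -19075/1416 (Q = 160/177 + 230/(-16) = 160*(1/177) + 230*(-1/16) = 160/177 - 115/8 = -19075/1416 ≈ -13.471)
(53 + Q)² = (53 - 19075/1416)² = (55973/1416)² = 3132976729/2005056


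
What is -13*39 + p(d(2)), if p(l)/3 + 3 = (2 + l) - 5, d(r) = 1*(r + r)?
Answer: -513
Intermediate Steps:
d(r) = 2*r (d(r) = 1*(2*r) = 2*r)
p(l) = -18 + 3*l (p(l) = -9 + 3*((2 + l) - 5) = -9 + 3*(-3 + l) = -9 + (-9 + 3*l) = -18 + 3*l)
-13*39 + p(d(2)) = -13*39 + (-18 + 3*(2*2)) = -507 + (-18 + 3*4) = -507 + (-18 + 12) = -507 - 6 = -513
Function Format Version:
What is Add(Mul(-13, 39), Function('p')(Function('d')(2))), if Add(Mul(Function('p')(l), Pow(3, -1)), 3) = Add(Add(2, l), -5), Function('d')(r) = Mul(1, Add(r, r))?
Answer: -513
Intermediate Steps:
Function('d')(r) = Mul(2, r) (Function('d')(r) = Mul(1, Mul(2, r)) = Mul(2, r))
Function('p')(l) = Add(-18, Mul(3, l)) (Function('p')(l) = Add(-9, Mul(3, Add(Add(2, l), -5))) = Add(-9, Mul(3, Add(-3, l))) = Add(-9, Add(-9, Mul(3, l))) = Add(-18, Mul(3, l)))
Add(Mul(-13, 39), Function('p')(Function('d')(2))) = Add(Mul(-13, 39), Add(-18, Mul(3, Mul(2, 2)))) = Add(-507, Add(-18, Mul(3, 4))) = Add(-507, Add(-18, 12)) = Add(-507, -6) = -513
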